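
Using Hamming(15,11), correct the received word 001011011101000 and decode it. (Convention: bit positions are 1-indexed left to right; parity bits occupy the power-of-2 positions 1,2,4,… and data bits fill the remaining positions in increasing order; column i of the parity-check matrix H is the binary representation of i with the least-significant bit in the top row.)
Syndrome s = H · r^T (mod 2), r = 001011011101000:
  s[0] = (101010101010101)·(001011011101000) mod 2 = 0+0+1+0+1+0+0+0+1+0+0+0+0+0+0 mod 2 = 1
  s[1] = (011001100110011)·(001011011101000) mod 2 = 0+0+1+0+0+1+0+0+0+1+0+0+0+0+0 mod 2 = 1
  s[2] = (000111100001111)·(001011011101000) mod 2 = 0+0+0+0+1+1+0+0+0+0+0+1+0+0+0 mod 2 = 1
  s[3] = (000000011111111)·(001011011101000) mod 2 = 0+0+0+0+0+0+0+1+1+1+0+1+0+0+0 mod 2 = 0
Syndrome = 1110
Column 7 of H equals this syndrome → error at bit 7 (1-indexed).
Flip bit 7: 001011011101000 → 001011111101000
Extract data bits at positions {3,5,6,7,9,10,11,12,13,14,15}: 11111101000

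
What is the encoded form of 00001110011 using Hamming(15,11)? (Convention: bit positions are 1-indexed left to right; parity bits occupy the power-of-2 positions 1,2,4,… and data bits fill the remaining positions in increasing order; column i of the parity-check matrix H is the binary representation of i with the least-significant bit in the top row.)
Codeword c = d · G (mod 2), d = 00001110011:
  c[0] = d·G[:,0] = (00001110011)·(11011010101) mod 2 = 0+0+0+0+1+0+1+0+0+0+1 mod 2 = 1
  c[1] = d·G[:,1] = (00001110011)·(10110110011) mod 2 = 0+0+0+0+0+1+1+0+0+1+1 mod 2 = 0
  c[2] = d·G[:,2] = (00001110011)·(10000000000) mod 2 = 0+0+0+0+0+0+0+0+0+0+0 mod 2 = 0
  c[3] = d·G[:,3] = (00001110011)·(01110001111) mod 2 = 0+0+0+0+0+0+0+0+0+1+1 mod 2 = 0
  c[4] = d·G[:,4] = (00001110011)·(01000000000) mod 2 = 0+0+0+0+0+0+0+0+0+0+0 mod 2 = 0
  c[5] = d·G[:,5] = (00001110011)·(00100000000) mod 2 = 0+0+0+0+0+0+0+0+0+0+0 mod 2 = 0
  c[6] = d·G[:,6] = (00001110011)·(00010000000) mod 2 = 0+0+0+0+0+0+0+0+0+0+0 mod 2 = 0
  c[7] = d·G[:,7] = (00001110011)·(00001111111) mod 2 = 0+0+0+0+1+1+1+0+0+1+1 mod 2 = 1
  c[8] = d·G[:,8] = (00001110011)·(00001000000) mod 2 = 0+0+0+0+1+0+0+0+0+0+0 mod 2 = 1
  c[9] = d·G[:,9] = (00001110011)·(00000100000) mod 2 = 0+0+0+0+0+1+0+0+0+0+0 mod 2 = 1
  c[10] = d·G[:,10] = (00001110011)·(00000010000) mod 2 = 0+0+0+0+0+0+1+0+0+0+0 mod 2 = 1
  c[11] = d·G[:,11] = (00001110011)·(00000001000) mod 2 = 0+0+0+0+0+0+0+0+0+0+0 mod 2 = 0
  c[12] = d·G[:,12] = (00001110011)·(00000000100) mod 2 = 0+0+0+0+0+0+0+0+0+0+0 mod 2 = 0
  c[13] = d·G[:,13] = (00001110011)·(00000000010) mod 2 = 0+0+0+0+0+0+0+0+0+1+0 mod 2 = 1
  c[14] = d·G[:,14] = (00001110011)·(00000000001) mod 2 = 0+0+0+0+0+0+0+0+0+0+1 mod 2 = 1
Codeword = 100000011110011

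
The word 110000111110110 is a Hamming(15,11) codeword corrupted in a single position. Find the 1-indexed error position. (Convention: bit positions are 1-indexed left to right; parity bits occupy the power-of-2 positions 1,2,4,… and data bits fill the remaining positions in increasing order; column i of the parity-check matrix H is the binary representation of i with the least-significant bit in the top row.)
Syndrome s = H · r^T (mod 2), r = 110000111110110:
  s[0] = (101010101010101)·(110000111110110) mod 2 = 1+0+0+0+0+0+1+0+1+0+1+0+1+0+0 mod 2 = 1
  s[1] = (011001100110011)·(110000111110110) mod 2 = 0+1+0+0+0+0+1+0+0+1+1+0+0+1+0 mod 2 = 1
  s[2] = (000111100001111)·(110000111110110) mod 2 = 0+0+0+0+0+0+1+0+0+0+0+0+1+1+0 mod 2 = 1
  s[3] = (000000011111111)·(110000111110110) mod 2 = 0+0+0+0+0+0+0+1+1+1+1+0+1+1+0 mod 2 = 0
Syndrome = 1110
Column i of H is the binary representation of i, so the syndrome is the binary index of the flipped bit.
Read s = 1110 with s[0] as LSB: 1·2^0 + 1·2^1 + 1·2^2 + 0·2^3 = 7.
Error is at bit position 7.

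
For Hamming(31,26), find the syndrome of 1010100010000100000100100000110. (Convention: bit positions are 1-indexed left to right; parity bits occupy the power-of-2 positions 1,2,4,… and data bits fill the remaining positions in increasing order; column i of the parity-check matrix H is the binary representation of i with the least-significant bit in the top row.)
Syndrome s = H · r^T (mod 2), r = 1010100010000100000100100000110:
  s[0] = (1010101010101010101010101010101)·(1010100010000100000100100000110) mod 2 = 1+0+1+0+1+0+0+0+1+0+0+0+0+0+0+0+0+0+0+0+0+0+1+0+0+0+0+0+1+0+0 mod 2 = 0
  s[1] = (0110011001100110011001100110011)·(1010100010000100000100100000110) mod 2 = 0+0+1+0+0+0+0+0+0+0+0+0+0+1+0+0+0+0+0+0+0+0+1+0+0+0+0+0+0+1+0 mod 2 = 0
  s[2] = (0001111000011110000111100001111)·(1010100010000100000100100000110) mod 2 = 0+0+0+0+1+0+0+0+0+0+0+0+0+1+0+0+0+0+0+1+0+0+1+0+0+0+0+0+1+1+0 mod 2 = 0
  s[3] = (0000000111111110000000011111111)·(1010100010000100000100100000110) mod 2 = 0+0+0+0+0+0+0+0+1+0+0+0+0+1+0+0+0+0+0+0+0+0+0+0+0+0+0+0+1+1+0 mod 2 = 0
  s[4] = (0000000000000001111111111111111)·(1010100010000100000100100000110) mod 2 = 0+0+0+0+0+0+0+0+0+0+0+0+0+0+0+0+0+0+0+1+0+0+1+0+0+0+0+0+1+1+0 mod 2 = 0
Syndrome = 00000
s = 0: no error detected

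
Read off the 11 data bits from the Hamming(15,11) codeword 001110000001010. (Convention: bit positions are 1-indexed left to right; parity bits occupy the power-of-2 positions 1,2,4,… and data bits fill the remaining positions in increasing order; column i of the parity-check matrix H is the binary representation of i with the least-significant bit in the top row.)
Parity bits occupy power-of-2 positions; data bits are at positions {3,5,6,7,9,10,11,12,13,14,15} (1-indexed).
Extract: c[3]=1 c[5]=1 c[6]=0 c[7]=0 c[9]=0 c[10]=0 c[11]=0 c[12]=1 c[13]=0 c[14]=1 c[15]=0
Data = 11000001010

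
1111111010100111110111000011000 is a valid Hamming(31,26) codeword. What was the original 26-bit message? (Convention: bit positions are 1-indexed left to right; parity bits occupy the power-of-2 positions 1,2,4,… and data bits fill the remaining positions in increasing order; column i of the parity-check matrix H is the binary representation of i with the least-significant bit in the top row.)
Parity bits occupy power-of-2 positions; data bits are at positions {3,5,6,7,9,10,11,12,13,14,15,17,18,19,20,21,22,23,24,25,26,27,28,29,30,31} (1-indexed).
Extract: c[3]=1 c[5]=1 c[6]=1 c[7]=1 c[9]=1 c[10]=0 c[11]=1 c[12]=0 c[13]=0 c[14]=1 c[15]=1 c[17]=1 c[18]=1 c[19]=0 c[20]=1 c[21]=1 c[22]=1 c[23]=0 c[24]=0 c[25]=0 c[26]=0 c[27]=1 c[28]=1 c[29]=0 c[30]=0 c[31]=0
Data = 11111010011110111000011000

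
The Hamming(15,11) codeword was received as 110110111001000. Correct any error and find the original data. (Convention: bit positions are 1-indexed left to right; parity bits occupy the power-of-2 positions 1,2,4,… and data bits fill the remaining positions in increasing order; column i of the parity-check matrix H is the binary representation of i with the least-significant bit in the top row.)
Syndrome s = H · r^T (mod 2), r = 110110111001000:
  s[0] = (101010101010101)·(110110111001000) mod 2 = 1+0+0+0+1+0+1+0+1+0+0+0+0+0+0 mod 2 = 0
  s[1] = (011001100110011)·(110110111001000) mod 2 = 0+1+0+0+0+0+1+0+0+0+0+0+0+0+0 mod 2 = 0
  s[2] = (000111100001111)·(110110111001000) mod 2 = 0+0+0+1+1+0+1+0+0+0+0+1+0+0+0 mod 2 = 0
  s[3] = (000000011111111)·(110110111001000) mod 2 = 0+0+0+0+0+0+0+1+1+0+0+1+0+0+0 mod 2 = 1
Syndrome = 0001
Column 8 of H equals this syndrome → error at bit 8 (1-indexed).
Flip bit 8: 110110111001000 → 110110101001000
Extract data bits at positions {3,5,6,7,9,10,11,12,13,14,15}: 01011001000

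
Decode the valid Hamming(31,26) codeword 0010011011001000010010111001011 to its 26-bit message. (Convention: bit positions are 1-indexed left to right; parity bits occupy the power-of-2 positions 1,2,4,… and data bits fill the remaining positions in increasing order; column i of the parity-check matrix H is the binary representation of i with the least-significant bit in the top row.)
Parity bits occupy power-of-2 positions; data bits are at positions {3,5,6,7,9,10,11,12,13,14,15,17,18,19,20,21,22,23,24,25,26,27,28,29,30,31} (1-indexed).
Extract: c[3]=1 c[5]=0 c[6]=1 c[7]=1 c[9]=1 c[10]=1 c[11]=0 c[12]=0 c[13]=1 c[14]=0 c[15]=0 c[17]=0 c[18]=1 c[19]=0 c[20]=0 c[21]=1 c[22]=0 c[23]=1 c[24]=1 c[25]=1 c[26]=0 c[27]=0 c[28]=1 c[29]=0 c[30]=1 c[31]=1
Data = 10111100100010010111001011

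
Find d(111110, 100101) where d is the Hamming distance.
XOR = 011011, count of 1s = 4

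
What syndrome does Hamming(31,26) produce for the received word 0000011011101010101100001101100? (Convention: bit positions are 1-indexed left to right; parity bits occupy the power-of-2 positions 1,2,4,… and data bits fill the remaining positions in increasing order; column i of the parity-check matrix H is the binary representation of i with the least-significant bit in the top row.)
Syndrome s = H · r^T (mod 2), r = 0000011011101010101100001101100:
  s[0] = (1010101010101010101010101010101)·(0000011011101010101100001101100) mod 2 = 0+0+0+0+0+0+1+0+1+0+1+0+1+0+1+0+1+0+1+0+0+0+0+0+1+0+0+0+1+0+0 mod 2 = 1
  s[1] = (0110011001100110011001100110011)·(0000011011101010101100001101100) mod 2 = 0+0+0+0+0+1+1+0+0+1+1+0+0+0+1+0+0+0+1+0+0+0+0+0+0+1+0+0+0+0+0 mod 2 = 1
  s[2] = (0001111000011110000111100001111)·(0000011011101010101100001101100) mod 2 = 0+0+0+0+0+1+1+0+0+0+0+0+1+0+1+0+0+0+0+1+0+0+0+0+0+0+0+1+1+0+0 mod 2 = 1
  s[3] = (0000000111111110000000011111111)·(0000011011101010101100001101100) mod 2 = 0+0+0+0+0+0+0+0+1+1+1+0+1+0+1+0+0+0+0+0+0+0+0+0+1+1+0+1+1+0+0 mod 2 = 1
  s[4] = (0000000000000001111111111111111)·(0000011011101010101100001101100) mod 2 = 0+0+0+0+0+0+0+0+0+0+0+0+0+0+0+0+1+0+1+1+0+0+0+0+1+1+0+1+1+0+0 mod 2 = 1
Syndrome = 11111
Non-zero syndrome: error at position 31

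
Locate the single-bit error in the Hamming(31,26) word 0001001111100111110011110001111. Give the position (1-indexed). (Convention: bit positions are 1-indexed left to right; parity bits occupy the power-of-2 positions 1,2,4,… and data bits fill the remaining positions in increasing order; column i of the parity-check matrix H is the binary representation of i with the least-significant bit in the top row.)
Syndrome s = H · r^T (mod 2), r = 0001001111100111110011110001111:
  s[0] = (1010101010101010101010101010101)·(0001001111100111110011110001111) mod 2 = 0+0+0+0+0+0+1+0+1+0+1+0+0+0+1+0+1+0+0+0+1+0+1+0+0+0+0+0+1+0+1 mod 2 = 1
  s[1] = (0110011001100110011001100110011)·(0001001111100111110011110001111) mod 2 = 0+0+0+0+0+0+1+0+0+1+1+0+0+1+1+0+0+1+0+0+0+1+1+0+0+0+0+0+0+1+1 mod 2 = 0
  s[2] = (0001111000011110000111100001111)·(0001001111100111110011110001111) mod 2 = 0+0+0+1+0+0+1+0+0+0+0+0+0+1+1+0+0+0+0+0+1+1+1+0+0+0+0+1+1+1+1 mod 2 = 1
  s[3] = (0000000111111110000000011111111)·(0001001111100111110011110001111) mod 2 = 0+0+0+0+0+0+0+1+1+1+1+0+0+1+1+0+0+0+0+0+0+0+0+1+0+0+0+1+1+1+1 mod 2 = 1
  s[4] = (0000000000000001111111111111111)·(0001001111100111110011110001111) mod 2 = 0+0+0+0+0+0+0+0+0+0+0+0+0+0+0+1+1+1+0+0+1+1+1+1+0+0+0+1+1+1+1 mod 2 = 1
Syndrome = 10111
Column i of H is the binary representation of i, so the syndrome is the binary index of the flipped bit.
Read s = 10111 with s[0] as LSB: 1·2^0 + 0·2^1 + 1·2^2 + 1·2^3 + 1·2^4 = 29.
Error is at bit position 29.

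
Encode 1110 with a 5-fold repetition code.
Repeat each bit 5× and concatenate:
1→11111  1→11111  1→11111  0→00000
Codeword = 11111111111111100000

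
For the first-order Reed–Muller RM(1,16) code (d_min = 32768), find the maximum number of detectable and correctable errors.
Detection only: up to d_min − 1 = 32767 errors.
Correction: up to ⌊(d_min − 1)/2⌋ = ⌊32767/2⌋ = 16383 errors.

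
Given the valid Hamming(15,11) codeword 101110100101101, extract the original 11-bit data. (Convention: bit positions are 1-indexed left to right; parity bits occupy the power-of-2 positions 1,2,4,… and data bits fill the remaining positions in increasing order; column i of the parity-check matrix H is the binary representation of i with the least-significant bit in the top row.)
Parity bits occupy power-of-2 positions; data bits are at positions {3,5,6,7,9,10,11,12,13,14,15} (1-indexed).
Extract: c[3]=1 c[5]=1 c[6]=0 c[7]=1 c[9]=0 c[10]=1 c[11]=0 c[12]=1 c[13]=1 c[14]=0 c[15]=1
Data = 11010101101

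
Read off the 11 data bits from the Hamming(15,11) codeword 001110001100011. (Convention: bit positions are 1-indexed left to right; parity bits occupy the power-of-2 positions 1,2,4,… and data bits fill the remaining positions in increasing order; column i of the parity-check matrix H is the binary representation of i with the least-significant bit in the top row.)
Parity bits occupy power-of-2 positions; data bits are at positions {3,5,6,7,9,10,11,12,13,14,15} (1-indexed).
Extract: c[3]=1 c[5]=1 c[6]=0 c[7]=0 c[9]=1 c[10]=1 c[11]=0 c[12]=0 c[13]=0 c[14]=1 c[15]=1
Data = 11001100011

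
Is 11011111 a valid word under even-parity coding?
Sum of all bits: 1+1+0+1+1+1+1+1 = 7; 7 mod 2 = 1. Result is 1 → parity error detected.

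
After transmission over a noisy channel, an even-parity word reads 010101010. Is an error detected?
Sum of received bits: 0+1+0+1+0+1+0+1+0 = 4; 4 mod 2 = 0. Result is 0 → no error detected.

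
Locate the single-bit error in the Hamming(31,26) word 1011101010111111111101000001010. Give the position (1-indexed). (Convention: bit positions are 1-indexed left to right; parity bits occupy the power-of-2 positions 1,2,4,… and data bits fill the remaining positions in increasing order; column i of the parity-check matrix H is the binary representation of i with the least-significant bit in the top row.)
Syndrome s = H · r^T (mod 2), r = 1011101010111111111101000001010:
  s[0] = (1010101010101010101010101010101)·(1011101010111111111101000001010) mod 2 = 1+0+1+0+1+0+1+0+1+0+1+0+1+0+1+0+1+0+1+0+0+0+0+0+0+0+0+0+0+0+0 mod 2 = 0
  s[1] = (0110011001100110011001100110011)·(1011101010111111111101000001010) mod 2 = 0+0+1+0+0+0+1+0+0+0+1+0+0+1+1+0+0+1+1+0+0+1+0+0+0+0+0+0+0+1+0 mod 2 = 1
  s[2] = (0001111000011110000111100001111)·(1011101010111111111101000001010) mod 2 = 0+0+0+1+1+0+1+0+0+0+0+1+1+1+1+0+0+0+0+1+0+1+0+0+0+0+0+1+0+1+0 mod 2 = 1
  s[3] = (0000000111111110000000011111111)·(1011101010111111111101000001010) mod 2 = 0+0+0+0+0+0+0+0+1+0+1+1+1+1+1+0+0+0+0+0+0+0+0+0+0+0+0+1+0+1+0 mod 2 = 0
  s[4] = (0000000000000001111111111111111)·(1011101010111111111101000001010) mod 2 = 0+0+0+0+0+0+0+0+0+0+0+0+0+0+0+1+1+1+1+1+0+1+0+0+0+0+0+1+0+1+0 mod 2 = 0
Syndrome = 01100
Column i of H is the binary representation of i, so the syndrome is the binary index of the flipped bit.
Read s = 01100 with s[0] as LSB: 0·2^0 + 1·2^1 + 1·2^2 + 0·2^3 + 0·2^4 = 6.
Error is at bit position 6.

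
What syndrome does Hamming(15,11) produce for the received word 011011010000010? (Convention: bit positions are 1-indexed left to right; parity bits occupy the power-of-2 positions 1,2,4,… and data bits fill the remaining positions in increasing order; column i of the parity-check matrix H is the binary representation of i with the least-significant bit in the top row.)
Syndrome s = H · r^T (mod 2), r = 011011010000010:
  s[0] = (101010101010101)·(011011010000010) mod 2 = 0+0+1+0+1+0+0+0+0+0+0+0+0+0+0 mod 2 = 0
  s[1] = (011001100110011)·(011011010000010) mod 2 = 0+1+1+0+0+1+0+0+0+0+0+0+0+1+0 mod 2 = 0
  s[2] = (000111100001111)·(011011010000010) mod 2 = 0+0+0+0+1+1+0+0+0+0+0+0+0+1+0 mod 2 = 1
  s[3] = (000000011111111)·(011011010000010) mod 2 = 0+0+0+0+0+0+0+1+0+0+0+0+0+1+0 mod 2 = 0
Syndrome = 0010
Non-zero syndrome: error at position 4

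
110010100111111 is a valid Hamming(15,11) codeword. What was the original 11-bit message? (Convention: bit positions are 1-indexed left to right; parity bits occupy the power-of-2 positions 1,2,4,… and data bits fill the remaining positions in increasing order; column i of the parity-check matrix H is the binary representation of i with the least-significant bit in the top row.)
Parity bits occupy power-of-2 positions; data bits are at positions {3,5,6,7,9,10,11,12,13,14,15} (1-indexed).
Extract: c[3]=0 c[5]=1 c[6]=0 c[7]=1 c[9]=0 c[10]=1 c[11]=1 c[12]=1 c[13]=1 c[14]=1 c[15]=1
Data = 01010111111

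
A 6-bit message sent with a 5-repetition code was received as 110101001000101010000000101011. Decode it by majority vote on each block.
Split into 5-bit blocks and majority-vote each:
  block 1 = 11010: 3 ones, 2 zeros → 1
  block 2 = 10010: 2 ones, 3 zeros → 0
  block 3 = 00101: 2 ones, 3 zeros → 0
  block 4 = 01000: 1 ones, 4 zeros → 0
  block 5 = 00001: 1 ones, 4 zeros → 0
  block 6 = 01011: 3 ones, 2 zeros → 1
Decoded = 100001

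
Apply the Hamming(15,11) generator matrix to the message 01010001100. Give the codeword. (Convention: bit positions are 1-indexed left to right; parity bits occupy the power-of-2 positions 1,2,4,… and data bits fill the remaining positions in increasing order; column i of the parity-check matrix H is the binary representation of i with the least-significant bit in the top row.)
Codeword c = d · G (mod 2), d = 01010001100:
  c[0] = d·G[:,0] = (01010001100)·(11011010101) mod 2 = 0+1+0+1+0+0+0+0+1+0+0 mod 2 = 1
  c[1] = d·G[:,1] = (01010001100)·(10110110011) mod 2 = 0+0+0+1+0+0+0+0+0+0+0 mod 2 = 1
  c[2] = d·G[:,2] = (01010001100)·(10000000000) mod 2 = 0+0+0+0+0+0+0+0+0+0+0 mod 2 = 0
  c[3] = d·G[:,3] = (01010001100)·(01110001111) mod 2 = 0+1+0+1+0+0+0+1+1+0+0 mod 2 = 0
  c[4] = d·G[:,4] = (01010001100)·(01000000000) mod 2 = 0+1+0+0+0+0+0+0+0+0+0 mod 2 = 1
  c[5] = d·G[:,5] = (01010001100)·(00100000000) mod 2 = 0+0+0+0+0+0+0+0+0+0+0 mod 2 = 0
  c[6] = d·G[:,6] = (01010001100)·(00010000000) mod 2 = 0+0+0+1+0+0+0+0+0+0+0 mod 2 = 1
  c[7] = d·G[:,7] = (01010001100)·(00001111111) mod 2 = 0+0+0+0+0+0+0+1+1+0+0 mod 2 = 0
  c[8] = d·G[:,8] = (01010001100)·(00001000000) mod 2 = 0+0+0+0+0+0+0+0+0+0+0 mod 2 = 0
  c[9] = d·G[:,9] = (01010001100)·(00000100000) mod 2 = 0+0+0+0+0+0+0+0+0+0+0 mod 2 = 0
  c[10] = d·G[:,10] = (01010001100)·(00000010000) mod 2 = 0+0+0+0+0+0+0+0+0+0+0 mod 2 = 0
  c[11] = d·G[:,11] = (01010001100)·(00000001000) mod 2 = 0+0+0+0+0+0+0+1+0+0+0 mod 2 = 1
  c[12] = d·G[:,12] = (01010001100)·(00000000100) mod 2 = 0+0+0+0+0+0+0+0+1+0+0 mod 2 = 1
  c[13] = d·G[:,13] = (01010001100)·(00000000010) mod 2 = 0+0+0+0+0+0+0+0+0+0+0 mod 2 = 0
  c[14] = d·G[:,14] = (01010001100)·(00000000001) mod 2 = 0+0+0+0+0+0+0+0+0+0+0 mod 2 = 0
Codeword = 110010100001100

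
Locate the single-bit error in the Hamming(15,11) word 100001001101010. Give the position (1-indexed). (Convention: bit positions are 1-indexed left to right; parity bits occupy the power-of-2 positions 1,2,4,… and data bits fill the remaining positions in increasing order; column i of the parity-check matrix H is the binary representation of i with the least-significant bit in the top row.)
Syndrome s = H · r^T (mod 2), r = 100001001101010:
  s[0] = (101010101010101)·(100001001101010) mod 2 = 1+0+0+0+0+0+0+0+1+0+0+0+0+0+0 mod 2 = 0
  s[1] = (011001100110011)·(100001001101010) mod 2 = 0+0+0+0+0+1+0+0+0+1+0+0+0+1+0 mod 2 = 1
  s[2] = (000111100001111)·(100001001101010) mod 2 = 0+0+0+0+0+1+0+0+0+0+0+1+0+1+0 mod 2 = 1
  s[3] = (000000011111111)·(100001001101010) mod 2 = 0+0+0+0+0+0+0+0+1+1+0+1+0+1+0 mod 2 = 0
Syndrome = 0110
Column i of H is the binary representation of i, so the syndrome is the binary index of the flipped bit.
Read s = 0110 with s[0] as LSB: 0·2^0 + 1·2^1 + 1·2^2 + 0·2^3 = 6.
Error is at bit position 6.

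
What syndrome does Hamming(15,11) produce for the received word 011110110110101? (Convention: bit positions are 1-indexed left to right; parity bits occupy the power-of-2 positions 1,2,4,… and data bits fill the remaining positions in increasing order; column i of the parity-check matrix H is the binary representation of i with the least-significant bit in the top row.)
Syndrome s = H · r^T (mod 2), r = 011110110110101:
  s[0] = (101010101010101)·(011110110110101) mod 2 = 0+0+1+0+1+0+1+0+0+0+1+0+1+0+1 mod 2 = 0
  s[1] = (011001100110011)·(011110110110101) mod 2 = 0+1+1+0+0+0+1+0+0+1+1+0+0+0+1 mod 2 = 0
  s[2] = (000111100001111)·(011110110110101) mod 2 = 0+0+0+1+1+0+1+0+0+0+0+0+1+0+1 mod 2 = 1
  s[3] = (000000011111111)·(011110110110101) mod 2 = 0+0+0+0+0+0+0+1+0+1+1+0+1+0+1 mod 2 = 1
Syndrome = 0011
Non-zero syndrome: error at position 12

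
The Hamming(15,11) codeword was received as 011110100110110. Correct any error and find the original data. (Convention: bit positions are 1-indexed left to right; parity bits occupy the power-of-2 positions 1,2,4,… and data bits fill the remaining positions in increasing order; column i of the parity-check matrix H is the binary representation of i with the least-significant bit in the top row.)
Syndrome s = H · r^T (mod 2), r = 011110100110110:
  s[0] = (101010101010101)·(011110100110110) mod 2 = 0+0+1+0+1+0+1+0+0+0+1+0+1+0+0 mod 2 = 1
  s[1] = (011001100110011)·(011110100110110) mod 2 = 0+1+1+0+0+0+1+0+0+1+1+0+0+1+0 mod 2 = 0
  s[2] = (000111100001111)·(011110100110110) mod 2 = 0+0+0+1+1+0+1+0+0+0+0+0+1+1+0 mod 2 = 1
  s[3] = (000000011111111)·(011110100110110) mod 2 = 0+0+0+0+0+0+0+0+0+1+1+0+1+1+0 mod 2 = 0
Syndrome = 1010
Column 5 of H equals this syndrome → error at bit 5 (1-indexed).
Flip bit 5: 011110100110110 → 011100100110110
Extract data bits at positions {3,5,6,7,9,10,11,12,13,14,15}: 10010110110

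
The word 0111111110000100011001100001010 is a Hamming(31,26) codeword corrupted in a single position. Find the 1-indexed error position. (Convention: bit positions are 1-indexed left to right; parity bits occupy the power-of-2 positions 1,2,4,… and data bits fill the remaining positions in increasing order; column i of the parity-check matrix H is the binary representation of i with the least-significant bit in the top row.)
Syndrome s = H · r^T (mod 2), r = 0111111110000100011001100001010:
  s[0] = (1010101010101010101010101010101)·(0111111110000100011001100001010) mod 2 = 0+0+1+0+1+0+1+0+1+0+0+0+0+0+0+0+0+0+1+0+0+0+1+0+0+0+0+0+0+0+0 mod 2 = 0
  s[1] = (0110011001100110011001100110011)·(0111111110000100011001100001010) mod 2 = 0+1+1+0+0+1+1+0+0+0+0+0+0+1+0+0+0+1+1+0+0+1+1+0+0+0+0+0+0+1+0 mod 2 = 0
  s[2] = (0001111000011110000111100001111)·(0111111110000100011001100001010) mod 2 = 0+0+0+1+1+1+1+0+0+0+0+0+0+1+0+0+0+0+0+0+0+1+1+0+0+0+0+1+0+1+0 mod 2 = 1
  s[3] = (0000000111111110000000011111111)·(0111111110000100011001100001010) mod 2 = 0+0+0+0+0+0+0+1+1+0+0+0+0+1+0+0+0+0+0+0+0+0+0+0+0+0+0+1+0+1+0 mod 2 = 1
  s[4] = (0000000000000001111111111111111)·(0111111110000100011001100001010) mod 2 = 0+0+0+0+0+0+0+0+0+0+0+0+0+0+0+0+0+1+1+0+0+1+1+0+0+0+0+1+0+1+0 mod 2 = 0
Syndrome = 00110
Column i of H is the binary representation of i, so the syndrome is the binary index of the flipped bit.
Read s = 00110 with s[0] as LSB: 0·2^0 + 0·2^1 + 1·2^2 + 1·2^3 + 0·2^4 = 12.
Error is at bit position 12.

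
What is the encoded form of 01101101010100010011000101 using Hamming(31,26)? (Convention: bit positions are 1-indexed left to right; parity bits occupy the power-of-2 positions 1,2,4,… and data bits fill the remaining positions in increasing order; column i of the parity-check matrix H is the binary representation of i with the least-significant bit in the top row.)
Codeword c = d · G (mod 2), d = 01101101010100010011000101:
  c[0] = d·G[:,0] = (01101101010100010011000101)·(11011010101101010101010101) mod 2 = 0+1+0+0+1+0+0+0+0+0+0+1+0+0+0+1+0+0+0+1+0+0+0+1+0+1 mod 2 = 1
  c[1] = d·G[:,1] = (01101101010100010011000101)·(10110110011011001100110011) mod 2 = 0+0+1+0+0+1+0+0+0+1+0+0+0+0+0+0+0+0+0+0+0+0+0+0+0+1 mod 2 = 0
  c[2] = d·G[:,2] = (01101101010100010011000101)·(10000000000000000000000000) mod 2 = 0+0+0+0+0+0+0+0+0+0+0+0+0+0+0+0+0+0+0+0+0+0+0+0+0+0 mod 2 = 0
  c[3] = d·G[:,3] = (01101101010100010011000101)·(01110001111000111100001111) mod 2 = 0+1+1+0+0+0+0+1+0+1+0+0+0+0+0+1+0+0+0+0+0+0+0+1+0+1 mod 2 = 1
  c[4] = d·G[:,4] = (01101101010100010011000101)·(01000000000000000000000000) mod 2 = 0+1+0+0+0+0+0+0+0+0+0+0+0+0+0+0+0+0+0+0+0+0+0+0+0+0 mod 2 = 1
  c[5] = d·G[:,5] = (01101101010100010011000101)·(00100000000000000000000000) mod 2 = 0+0+1+0+0+0+0+0+0+0+0+0+0+0+0+0+0+0+0+0+0+0+0+0+0+0 mod 2 = 1
  c[6] = d·G[:,6] = (01101101010100010011000101)·(00010000000000000000000000) mod 2 = 0+0+0+0+0+0+0+0+0+0+0+0+0+0+0+0+0+0+0+0+0+0+0+0+0+0 mod 2 = 0
  c[7] = d·G[:,7] = (01101101010100010011000101)·(00001111111000000011111111) mod 2 = 0+0+0+0+1+1+0+1+0+1+0+0+0+0+0+0+0+0+1+1+0+0+0+1+0+1 mod 2 = 0
  c[8] = d·G[:,8] = (01101101010100010011000101)·(00001000000000000000000000) mod 2 = 0+0+0+0+1+0+0+0+0+0+0+0+0+0+0+0+0+0+0+0+0+0+0+0+0+0 mod 2 = 1
  c[9] = d·G[:,9] = (01101101010100010011000101)·(00000100000000000000000000) mod 2 = 0+0+0+0+0+1+0+0+0+0+0+0+0+0+0+0+0+0+0+0+0+0+0+0+0+0 mod 2 = 1
  c[10] = d·G[:,10] = (01101101010100010011000101)·(00000010000000000000000000) mod 2 = 0+0+0+0+0+0+0+0+0+0+0+0+0+0+0+0+0+0+0+0+0+0+0+0+0+0 mod 2 = 0
  c[11] = d·G[:,11] = (01101101010100010011000101)·(00000001000000000000000000) mod 2 = 0+0+0+0+0+0+0+1+0+0+0+0+0+0+0+0+0+0+0+0+0+0+0+0+0+0 mod 2 = 1
  c[12] = d·G[:,12] = (01101101010100010011000101)·(00000000100000000000000000) mod 2 = 0+0+0+0+0+0+0+0+0+0+0+0+0+0+0+0+0+0+0+0+0+0+0+0+0+0 mod 2 = 0
  c[13] = d·G[:,13] = (01101101010100010011000101)·(00000000010000000000000000) mod 2 = 0+0+0+0+0+0+0+0+0+1+0+0+0+0+0+0+0+0+0+0+0+0+0+0+0+0 mod 2 = 1
  c[14] = d·G[:,14] = (01101101010100010011000101)·(00000000001000000000000000) mod 2 = 0+0+0+0+0+0+0+0+0+0+0+0+0+0+0+0+0+0+0+0+0+0+0+0+0+0 mod 2 = 0
  c[15] = d·G[:,15] = (01101101010100010011000101)·(00000000000111111111111111) mod 2 = 0+0+0+0+0+0+0+0+0+0+0+1+0+0+0+1+0+0+1+1+0+0+0+1+0+1 mod 2 = 0
  c[16] = d·G[:,16] = (01101101010100010011000101)·(00000000000100000000000000) mod 2 = 0+0+0+0+0+0+0+0+0+0+0+1+0+0+0+0+0+0+0+0+0+0+0+0+0+0 mod 2 = 1
  c[17] = d·G[:,17] = (01101101010100010011000101)·(00000000000010000000000000) mod 2 = 0+0+0+0+0+0+0+0+0+0+0+0+0+0+0+0+0+0+0+0+0+0+0+0+0+0 mod 2 = 0
  c[18] = d·G[:,18] = (01101101010100010011000101)·(00000000000001000000000000) mod 2 = 0+0+0+0+0+0+0+0+0+0+0+0+0+0+0+0+0+0+0+0+0+0+0+0+0+0 mod 2 = 0
  c[19] = d·G[:,19] = (01101101010100010011000101)·(00000000000000100000000000) mod 2 = 0+0+0+0+0+0+0+0+0+0+0+0+0+0+0+0+0+0+0+0+0+0+0+0+0+0 mod 2 = 0
  c[20] = d·G[:,20] = (01101101010100010011000101)·(00000000000000010000000000) mod 2 = 0+0+0+0+0+0+0+0+0+0+0+0+0+0+0+1+0+0+0+0+0+0+0+0+0+0 mod 2 = 1
  c[21] = d·G[:,21] = (01101101010100010011000101)·(00000000000000001000000000) mod 2 = 0+0+0+0+0+0+0+0+0+0+0+0+0+0+0+0+0+0+0+0+0+0+0+0+0+0 mod 2 = 0
  c[22] = d·G[:,22] = (01101101010100010011000101)·(00000000000000000100000000) mod 2 = 0+0+0+0+0+0+0+0+0+0+0+0+0+0+0+0+0+0+0+0+0+0+0+0+0+0 mod 2 = 0
  c[23] = d·G[:,23] = (01101101010100010011000101)·(00000000000000000010000000) mod 2 = 0+0+0+0+0+0+0+0+0+0+0+0+0+0+0+0+0+0+1+0+0+0+0+0+0+0 mod 2 = 1
  c[24] = d·G[:,24] = (01101101010100010011000101)·(00000000000000000001000000) mod 2 = 0+0+0+0+0+0+0+0+0+0+0+0+0+0+0+0+0+0+0+1+0+0+0+0+0+0 mod 2 = 1
  c[25] = d·G[:,25] = (01101101010100010011000101)·(00000000000000000000100000) mod 2 = 0+0+0+0+0+0+0+0+0+0+0+0+0+0+0+0+0+0+0+0+0+0+0+0+0+0 mod 2 = 0
  c[26] = d·G[:,26] = (01101101010100010011000101)·(00000000000000000000010000) mod 2 = 0+0+0+0+0+0+0+0+0+0+0+0+0+0+0+0+0+0+0+0+0+0+0+0+0+0 mod 2 = 0
  c[27] = d·G[:,27] = (01101101010100010011000101)·(00000000000000000000001000) mod 2 = 0+0+0+0+0+0+0+0+0+0+0+0+0+0+0+0+0+0+0+0+0+0+0+0+0+0 mod 2 = 0
  c[28] = d·G[:,28] = (01101101010100010011000101)·(00000000000000000000000100) mod 2 = 0+0+0+0+0+0+0+0+0+0+0+0+0+0+0+0+0+0+0+0+0+0+0+1+0+0 mod 2 = 1
  c[29] = d·G[:,29] = (01101101010100010011000101)·(00000000000000000000000010) mod 2 = 0+0+0+0+0+0+0+0+0+0+0+0+0+0+0+0+0+0+0+0+0+0+0+0+0+0 mod 2 = 0
  c[30] = d·G[:,30] = (01101101010100010011000101)·(00000000000000000000000001) mod 2 = 0+0+0+0+0+0+0+0+0+0+0+0+0+0+0+0+0+0+0+0+0+0+0+0+0+1 mod 2 = 1
Codeword = 1001110011010100100010011000101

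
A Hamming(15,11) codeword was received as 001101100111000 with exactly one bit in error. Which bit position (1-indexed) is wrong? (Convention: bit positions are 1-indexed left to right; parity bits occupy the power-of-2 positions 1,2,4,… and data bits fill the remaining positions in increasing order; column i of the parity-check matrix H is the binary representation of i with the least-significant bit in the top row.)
Syndrome s = H · r^T (mod 2), r = 001101100111000:
  s[0] = (101010101010101)·(001101100111000) mod 2 = 0+0+1+0+0+0+1+0+0+0+1+0+0+0+0 mod 2 = 1
  s[1] = (011001100110011)·(001101100111000) mod 2 = 0+0+1+0+0+1+1+0+0+1+1+0+0+0+0 mod 2 = 1
  s[2] = (000111100001111)·(001101100111000) mod 2 = 0+0+0+1+0+1+1+0+0+0+0+1+0+0+0 mod 2 = 0
  s[3] = (000000011111111)·(001101100111000) mod 2 = 0+0+0+0+0+0+0+0+0+1+1+1+0+0+0 mod 2 = 1
Syndrome = 1101
Column i of H is the binary representation of i, so the syndrome is the binary index of the flipped bit.
Read s = 1101 with s[0] as LSB: 1·2^0 + 1·2^1 + 0·2^2 + 1·2^3 = 11.
Error is at bit position 11.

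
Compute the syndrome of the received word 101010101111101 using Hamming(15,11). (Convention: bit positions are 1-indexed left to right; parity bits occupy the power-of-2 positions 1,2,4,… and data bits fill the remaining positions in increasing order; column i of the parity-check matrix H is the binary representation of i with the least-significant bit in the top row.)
Syndrome s = H · r^T (mod 2), r = 101010101111101:
  s[0] = (101010101010101)·(101010101111101) mod 2 = 1+0+1+0+1+0+1+0+1+0+1+0+1+0+1 mod 2 = 0
  s[1] = (011001100110011)·(101010101111101) mod 2 = 0+0+1+0+0+0+1+0+0+1+1+0+0+0+1 mod 2 = 1
  s[2] = (000111100001111)·(101010101111101) mod 2 = 0+0+0+0+1+0+1+0+0+0+0+1+1+0+1 mod 2 = 1
  s[3] = (000000011111111)·(101010101111101) mod 2 = 0+0+0+0+0+0+0+0+1+1+1+1+1+0+1 mod 2 = 0
Syndrome = 0110
Non-zero syndrome: error at position 6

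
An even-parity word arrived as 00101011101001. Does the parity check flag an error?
Sum of received bits: 0+0+1+0+1+0+1+1+1+0+1+0+0+1 = 7; 7 mod 2 = 1. Result is 1 ≠ 0 → error detected.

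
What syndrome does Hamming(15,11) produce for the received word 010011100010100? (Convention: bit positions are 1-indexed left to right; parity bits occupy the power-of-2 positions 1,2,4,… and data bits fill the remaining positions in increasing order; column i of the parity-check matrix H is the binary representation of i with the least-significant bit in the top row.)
Syndrome s = H · r^T (mod 2), r = 010011100010100:
  s[0] = (101010101010101)·(010011100010100) mod 2 = 0+0+0+0+1+0+1+0+0+0+1+0+1+0+0 mod 2 = 0
  s[1] = (011001100110011)·(010011100010100) mod 2 = 0+1+0+0+0+1+1+0+0+0+1+0+0+0+0 mod 2 = 0
  s[2] = (000111100001111)·(010011100010100) mod 2 = 0+0+0+0+1+1+1+0+0+0+0+0+1+0+0 mod 2 = 0
  s[3] = (000000011111111)·(010011100010100) mod 2 = 0+0+0+0+0+0+0+0+0+0+1+0+1+0+0 mod 2 = 0
Syndrome = 0000
s = 0: no error detected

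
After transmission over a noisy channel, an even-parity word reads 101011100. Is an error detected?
Sum of received bits: 1+0+1+0+1+1+1+0+0 = 5; 5 mod 2 = 1. Result is 1 ≠ 0 → error detected.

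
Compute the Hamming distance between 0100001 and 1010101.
XOR = 1110100, count of 1s = 4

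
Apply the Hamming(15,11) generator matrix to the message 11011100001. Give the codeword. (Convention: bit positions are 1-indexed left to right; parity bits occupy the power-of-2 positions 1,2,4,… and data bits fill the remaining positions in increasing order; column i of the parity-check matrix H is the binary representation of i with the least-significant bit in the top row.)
Codeword c = d · G (mod 2), d = 11011100001:
  c[0] = d·G[:,0] = (11011100001)·(11011010101) mod 2 = 1+1+0+1+1+0+0+0+0+0+1 mod 2 = 1
  c[1] = d·G[:,1] = (11011100001)·(10110110011) mod 2 = 1+0+0+1+0+1+0+0+0+0+1 mod 2 = 0
  c[2] = d·G[:,2] = (11011100001)·(10000000000) mod 2 = 1+0+0+0+0+0+0+0+0+0+0 mod 2 = 1
  c[3] = d·G[:,3] = (11011100001)·(01110001111) mod 2 = 0+1+0+1+0+0+0+0+0+0+1 mod 2 = 1
  c[4] = d·G[:,4] = (11011100001)·(01000000000) mod 2 = 0+1+0+0+0+0+0+0+0+0+0 mod 2 = 1
  c[5] = d·G[:,5] = (11011100001)·(00100000000) mod 2 = 0+0+0+0+0+0+0+0+0+0+0 mod 2 = 0
  c[6] = d·G[:,6] = (11011100001)·(00010000000) mod 2 = 0+0+0+1+0+0+0+0+0+0+0 mod 2 = 1
  c[7] = d·G[:,7] = (11011100001)·(00001111111) mod 2 = 0+0+0+0+1+1+0+0+0+0+1 mod 2 = 1
  c[8] = d·G[:,8] = (11011100001)·(00001000000) mod 2 = 0+0+0+0+1+0+0+0+0+0+0 mod 2 = 1
  c[9] = d·G[:,9] = (11011100001)·(00000100000) mod 2 = 0+0+0+0+0+1+0+0+0+0+0 mod 2 = 1
  c[10] = d·G[:,10] = (11011100001)·(00000010000) mod 2 = 0+0+0+0+0+0+0+0+0+0+0 mod 2 = 0
  c[11] = d·G[:,11] = (11011100001)·(00000001000) mod 2 = 0+0+0+0+0+0+0+0+0+0+0 mod 2 = 0
  c[12] = d·G[:,12] = (11011100001)·(00000000100) mod 2 = 0+0+0+0+0+0+0+0+0+0+0 mod 2 = 0
  c[13] = d·G[:,13] = (11011100001)·(00000000010) mod 2 = 0+0+0+0+0+0+0+0+0+0+0 mod 2 = 0
  c[14] = d·G[:,14] = (11011100001)·(00000000001) mod 2 = 0+0+0+0+0+0+0+0+0+0+1 mod 2 = 1
Codeword = 101110111100001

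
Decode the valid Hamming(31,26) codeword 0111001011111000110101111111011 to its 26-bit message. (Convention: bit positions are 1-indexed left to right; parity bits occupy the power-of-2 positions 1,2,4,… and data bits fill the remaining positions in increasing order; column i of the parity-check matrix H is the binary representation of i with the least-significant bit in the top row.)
Parity bits occupy power-of-2 positions; data bits are at positions {3,5,6,7,9,10,11,12,13,14,15,17,18,19,20,21,22,23,24,25,26,27,28,29,30,31} (1-indexed).
Extract: c[3]=1 c[5]=0 c[6]=0 c[7]=1 c[9]=1 c[10]=1 c[11]=1 c[12]=1 c[13]=1 c[14]=0 c[15]=0 c[17]=1 c[18]=1 c[19]=0 c[20]=1 c[21]=0 c[22]=1 c[23]=1 c[24]=1 c[25]=1 c[26]=1 c[27]=1 c[28]=1 c[29]=0 c[30]=1 c[31]=1
Data = 10011111100110101111111011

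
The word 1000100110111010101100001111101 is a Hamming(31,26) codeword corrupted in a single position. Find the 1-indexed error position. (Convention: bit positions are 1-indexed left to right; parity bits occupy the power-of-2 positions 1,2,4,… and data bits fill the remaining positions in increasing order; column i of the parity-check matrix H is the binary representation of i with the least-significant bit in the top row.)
Syndrome s = H · r^T (mod 2), r = 1000100110111010101100001111101:
  s[0] = (1010101010101010101010101010101)·(1000100110111010101100001111101) mod 2 = 1+0+0+0+1+0+0+0+1+0+1+0+1+0+1+0+1+0+1+0+0+0+0+0+1+0+1+0+1+0+1 mod 2 = 0
  s[1] = (0110011001100110011001100110011)·(1000100110111010101100001111101) mod 2 = 0+0+0+0+0+0+0+0+0+0+1+0+0+0+1+0+0+0+1+0+0+0+0+0+0+1+1+0+0+0+1 mod 2 = 0
  s[2] = (0001111000011110000111100001111)·(1000100110111010101100001111101) mod 2 = 0+0+0+0+1+0+0+0+0+0+0+1+1+0+1+0+0+0+0+1+0+0+0+0+0+0+0+1+1+0+1 mod 2 = 0
  s[3] = (0000000111111110000000011111111)·(1000100110111010101100001111101) mod 2 = 0+0+0+0+0+0+0+1+1+0+1+1+1+0+1+0+0+0+0+0+0+0+0+0+1+1+1+1+1+0+1 mod 2 = 0
  s[4] = (0000000000000001111111111111111)·(1000100110111010101100001111101) mod 2 = 0+0+0+0+0+0+0+0+0+0+0+0+0+0+0+0+1+0+1+1+0+0+0+0+1+1+1+1+1+0+1 mod 2 = 1
Syndrome = 00001
Column i of H is the binary representation of i, so the syndrome is the binary index of the flipped bit.
Read s = 00001 with s[0] as LSB: 0·2^0 + 0·2^1 + 0·2^2 + 0·2^3 + 1·2^4 = 16.
Error is at bit position 16.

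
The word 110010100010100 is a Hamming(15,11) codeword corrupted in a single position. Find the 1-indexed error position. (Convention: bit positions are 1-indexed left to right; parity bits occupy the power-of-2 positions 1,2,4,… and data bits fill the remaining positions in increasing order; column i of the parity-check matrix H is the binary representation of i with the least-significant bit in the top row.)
Syndrome s = H · r^T (mod 2), r = 110010100010100:
  s[0] = (101010101010101)·(110010100010100) mod 2 = 1+0+0+0+1+0+1+0+0+0+1+0+1+0+0 mod 2 = 1
  s[1] = (011001100110011)·(110010100010100) mod 2 = 0+1+0+0+0+0+1+0+0+0+1+0+0+0+0 mod 2 = 1
  s[2] = (000111100001111)·(110010100010100) mod 2 = 0+0+0+0+1+0+1+0+0+0+0+0+1+0+0 mod 2 = 1
  s[3] = (000000011111111)·(110010100010100) mod 2 = 0+0+0+0+0+0+0+0+0+0+1+0+1+0+0 mod 2 = 0
Syndrome = 1110
Column i of H is the binary representation of i, so the syndrome is the binary index of the flipped bit.
Read s = 1110 with s[0] as LSB: 1·2^0 + 1·2^1 + 1·2^2 + 0·2^3 = 7.
Error is at bit position 7.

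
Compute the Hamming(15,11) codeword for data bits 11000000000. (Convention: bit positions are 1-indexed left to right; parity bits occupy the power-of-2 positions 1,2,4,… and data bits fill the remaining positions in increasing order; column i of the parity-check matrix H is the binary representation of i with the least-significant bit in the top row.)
Codeword c = d · G (mod 2), d = 11000000000:
  c[0] = d·G[:,0] = (11000000000)·(11011010101) mod 2 = 1+1+0+0+0+0+0+0+0+0+0 mod 2 = 0
  c[1] = d·G[:,1] = (11000000000)·(10110110011) mod 2 = 1+0+0+0+0+0+0+0+0+0+0 mod 2 = 1
  c[2] = d·G[:,2] = (11000000000)·(10000000000) mod 2 = 1+0+0+0+0+0+0+0+0+0+0 mod 2 = 1
  c[3] = d·G[:,3] = (11000000000)·(01110001111) mod 2 = 0+1+0+0+0+0+0+0+0+0+0 mod 2 = 1
  c[4] = d·G[:,4] = (11000000000)·(01000000000) mod 2 = 0+1+0+0+0+0+0+0+0+0+0 mod 2 = 1
  c[5] = d·G[:,5] = (11000000000)·(00100000000) mod 2 = 0+0+0+0+0+0+0+0+0+0+0 mod 2 = 0
  c[6] = d·G[:,6] = (11000000000)·(00010000000) mod 2 = 0+0+0+0+0+0+0+0+0+0+0 mod 2 = 0
  c[7] = d·G[:,7] = (11000000000)·(00001111111) mod 2 = 0+0+0+0+0+0+0+0+0+0+0 mod 2 = 0
  c[8] = d·G[:,8] = (11000000000)·(00001000000) mod 2 = 0+0+0+0+0+0+0+0+0+0+0 mod 2 = 0
  c[9] = d·G[:,9] = (11000000000)·(00000100000) mod 2 = 0+0+0+0+0+0+0+0+0+0+0 mod 2 = 0
  c[10] = d·G[:,10] = (11000000000)·(00000010000) mod 2 = 0+0+0+0+0+0+0+0+0+0+0 mod 2 = 0
  c[11] = d·G[:,11] = (11000000000)·(00000001000) mod 2 = 0+0+0+0+0+0+0+0+0+0+0 mod 2 = 0
  c[12] = d·G[:,12] = (11000000000)·(00000000100) mod 2 = 0+0+0+0+0+0+0+0+0+0+0 mod 2 = 0
  c[13] = d·G[:,13] = (11000000000)·(00000000010) mod 2 = 0+0+0+0+0+0+0+0+0+0+0 mod 2 = 0
  c[14] = d·G[:,14] = (11000000000)·(00000000001) mod 2 = 0+0+0+0+0+0+0+0+0+0+0 mod 2 = 0
Codeword = 011110000000000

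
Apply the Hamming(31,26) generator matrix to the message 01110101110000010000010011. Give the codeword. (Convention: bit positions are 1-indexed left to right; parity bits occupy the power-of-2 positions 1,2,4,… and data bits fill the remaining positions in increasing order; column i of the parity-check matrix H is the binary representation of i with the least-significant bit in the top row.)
Codeword c = d · G (mod 2), d = 01110101110000010000010011:
  c[0] = d·G[:,0] = (01110101110000010000010011)·(11011010101101010101010101) mod 2 = 0+1+0+1+0+0+0+0+1+0+0+0+0+0+0+1+0+0+0+0+0+1+0+0+0+1 mod 2 = 0
  c[1] = d·G[:,1] = (01110101110000010000010011)·(10110110011011001100110011) mod 2 = 0+0+1+1+0+1+0+0+0+1+0+0+0+0+0+0+0+0+0+0+0+1+0+0+1+1 mod 2 = 1
  c[2] = d·G[:,2] = (01110101110000010000010011)·(10000000000000000000000000) mod 2 = 0+0+0+0+0+0+0+0+0+0+0+0+0+0+0+0+0+0+0+0+0+0+0+0+0+0 mod 2 = 0
  c[3] = d·G[:,3] = (01110101110000010000010011)·(01110001111000111100001111) mod 2 = 0+1+1+1+0+0+0+1+1+1+0+0+0+0+0+1+0+0+0+0+0+0+0+0+1+1 mod 2 = 1
  c[4] = d·G[:,4] = (01110101110000010000010011)·(01000000000000000000000000) mod 2 = 0+1+0+0+0+0+0+0+0+0+0+0+0+0+0+0+0+0+0+0+0+0+0+0+0+0 mod 2 = 1
  c[5] = d·G[:,5] = (01110101110000010000010011)·(00100000000000000000000000) mod 2 = 0+0+1+0+0+0+0+0+0+0+0+0+0+0+0+0+0+0+0+0+0+0+0+0+0+0 mod 2 = 1
  c[6] = d·G[:,6] = (01110101110000010000010011)·(00010000000000000000000000) mod 2 = 0+0+0+1+0+0+0+0+0+0+0+0+0+0+0+0+0+0+0+0+0+0+0+0+0+0 mod 2 = 1
  c[7] = d·G[:,7] = (01110101110000010000010011)·(00001111111000000011111111) mod 2 = 0+0+0+0+0+1+0+1+1+1+0+0+0+0+0+0+0+0+0+0+0+1+0+0+1+1 mod 2 = 1
  c[8] = d·G[:,8] = (01110101110000010000010011)·(00001000000000000000000000) mod 2 = 0+0+0+0+0+0+0+0+0+0+0+0+0+0+0+0+0+0+0+0+0+0+0+0+0+0 mod 2 = 0
  c[9] = d·G[:,9] = (01110101110000010000010011)·(00000100000000000000000000) mod 2 = 0+0+0+0+0+1+0+0+0+0+0+0+0+0+0+0+0+0+0+0+0+0+0+0+0+0 mod 2 = 1
  c[10] = d·G[:,10] = (01110101110000010000010011)·(00000010000000000000000000) mod 2 = 0+0+0+0+0+0+0+0+0+0+0+0+0+0+0+0+0+0+0+0+0+0+0+0+0+0 mod 2 = 0
  c[11] = d·G[:,11] = (01110101110000010000010011)·(00000001000000000000000000) mod 2 = 0+0+0+0+0+0+0+1+0+0+0+0+0+0+0+0+0+0+0+0+0+0+0+0+0+0 mod 2 = 1
  c[12] = d·G[:,12] = (01110101110000010000010011)·(00000000100000000000000000) mod 2 = 0+0+0+0+0+0+0+0+1+0+0+0+0+0+0+0+0+0+0+0+0+0+0+0+0+0 mod 2 = 1
  c[13] = d·G[:,13] = (01110101110000010000010011)·(00000000010000000000000000) mod 2 = 0+0+0+0+0+0+0+0+0+1+0+0+0+0+0+0+0+0+0+0+0+0+0+0+0+0 mod 2 = 1
  c[14] = d·G[:,14] = (01110101110000010000010011)·(00000000001000000000000000) mod 2 = 0+0+0+0+0+0+0+0+0+0+0+0+0+0+0+0+0+0+0+0+0+0+0+0+0+0 mod 2 = 0
  c[15] = d·G[:,15] = (01110101110000010000010011)·(00000000000111111111111111) mod 2 = 0+0+0+0+0+0+0+0+0+0+0+0+0+0+0+1+0+0+0+0+0+1+0+0+1+1 mod 2 = 0
  c[16] = d·G[:,16] = (01110101110000010000010011)·(00000000000100000000000000) mod 2 = 0+0+0+0+0+0+0+0+0+0+0+0+0+0+0+0+0+0+0+0+0+0+0+0+0+0 mod 2 = 0
  c[17] = d·G[:,17] = (01110101110000010000010011)·(00000000000010000000000000) mod 2 = 0+0+0+0+0+0+0+0+0+0+0+0+0+0+0+0+0+0+0+0+0+0+0+0+0+0 mod 2 = 0
  c[18] = d·G[:,18] = (01110101110000010000010011)·(00000000000001000000000000) mod 2 = 0+0+0+0+0+0+0+0+0+0+0+0+0+0+0+0+0+0+0+0+0+0+0+0+0+0 mod 2 = 0
  c[19] = d·G[:,19] = (01110101110000010000010011)·(00000000000000100000000000) mod 2 = 0+0+0+0+0+0+0+0+0+0+0+0+0+0+0+0+0+0+0+0+0+0+0+0+0+0 mod 2 = 0
  c[20] = d·G[:,20] = (01110101110000010000010011)·(00000000000000010000000000) mod 2 = 0+0+0+0+0+0+0+0+0+0+0+0+0+0+0+1+0+0+0+0+0+0+0+0+0+0 mod 2 = 1
  c[21] = d·G[:,21] = (01110101110000010000010011)·(00000000000000001000000000) mod 2 = 0+0+0+0+0+0+0+0+0+0+0+0+0+0+0+0+0+0+0+0+0+0+0+0+0+0 mod 2 = 0
  c[22] = d·G[:,22] = (01110101110000010000010011)·(00000000000000000100000000) mod 2 = 0+0+0+0+0+0+0+0+0+0+0+0+0+0+0+0+0+0+0+0+0+0+0+0+0+0 mod 2 = 0
  c[23] = d·G[:,23] = (01110101110000010000010011)·(00000000000000000010000000) mod 2 = 0+0+0+0+0+0+0+0+0+0+0+0+0+0+0+0+0+0+0+0+0+0+0+0+0+0 mod 2 = 0
  c[24] = d·G[:,24] = (01110101110000010000010011)·(00000000000000000001000000) mod 2 = 0+0+0+0+0+0+0+0+0+0+0+0+0+0+0+0+0+0+0+0+0+0+0+0+0+0 mod 2 = 0
  c[25] = d·G[:,25] = (01110101110000010000010011)·(00000000000000000000100000) mod 2 = 0+0+0+0+0+0+0+0+0+0+0+0+0+0+0+0+0+0+0+0+0+0+0+0+0+0 mod 2 = 0
  c[26] = d·G[:,26] = (01110101110000010000010011)·(00000000000000000000010000) mod 2 = 0+0+0+0+0+0+0+0+0+0+0+0+0+0+0+0+0+0+0+0+0+1+0+0+0+0 mod 2 = 1
  c[27] = d·G[:,27] = (01110101110000010000010011)·(00000000000000000000001000) mod 2 = 0+0+0+0+0+0+0+0+0+0+0+0+0+0+0+0+0+0+0+0+0+0+0+0+0+0 mod 2 = 0
  c[28] = d·G[:,28] = (01110101110000010000010011)·(00000000000000000000000100) mod 2 = 0+0+0+0+0+0+0+0+0+0+0+0+0+0+0+0+0+0+0+0+0+0+0+0+0+0 mod 2 = 0
  c[29] = d·G[:,29] = (01110101110000010000010011)·(00000000000000000000000010) mod 2 = 0+0+0+0+0+0+0+0+0+0+0+0+0+0+0+0+0+0+0+0+0+0+0+0+1+0 mod 2 = 1
  c[30] = d·G[:,30] = (01110101110000010000010011)·(00000000000000000000000001) mod 2 = 0+0+0+0+0+0+0+0+0+0+0+0+0+0+0+0+0+0+0+0+0+0+0+0+0+1 mod 2 = 1
Codeword = 0101111101011100000010000010011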